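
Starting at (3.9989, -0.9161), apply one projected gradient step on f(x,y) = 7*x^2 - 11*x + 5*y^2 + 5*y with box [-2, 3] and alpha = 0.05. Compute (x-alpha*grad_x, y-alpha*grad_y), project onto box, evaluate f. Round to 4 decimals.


Step 1: Compute gradient at (3.9989, -0.9161).
grad_x = 2*7*3.9989 - 11 = 44.9846
grad_y = 2*5*-0.9161 + 5 = -4.161
Step 2: Gradient step.
x_raw = 3.9989 - 0.05*44.9846 = 1.7497
y_raw = -0.9161 - 0.05*-4.161 = -0.7081
Step 3: Project onto [-2, 3].
x_proj = clip(1.7497) = 1.7497
y_proj = clip(-0.7081) = -0.7081
Step 4: Evaluate f.
f(1.7497, -0.7081) = 1.1495


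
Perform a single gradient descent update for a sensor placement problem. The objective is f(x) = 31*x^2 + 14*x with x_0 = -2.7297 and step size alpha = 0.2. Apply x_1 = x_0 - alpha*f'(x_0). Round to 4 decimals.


We compute the gradient at x_0 and apply the update.
f'(x) = 62*x + 14
f'(-2.7297) = 62*-2.7297 + 14 = -155.2414
x_1 = -2.7297 - 0.2*-155.2414 = 28.3186


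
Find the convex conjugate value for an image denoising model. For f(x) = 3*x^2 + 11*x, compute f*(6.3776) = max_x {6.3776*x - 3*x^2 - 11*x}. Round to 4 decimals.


f*(y) = sup_x {y*x - a*x^2 - b*x} = sup_x {(y-b)*x - a*x^2}
FOC: (y - b) - 2a*x = 0 => x* = (y - b)/(2a)
x* = (6.3776 - 11)/(2*3) = -0.7704
f*(6.3776) = (y-b)^2/(4a) = (6.3776 - 11)^2/(4*3)
= 21.3666/12 = 1.7805


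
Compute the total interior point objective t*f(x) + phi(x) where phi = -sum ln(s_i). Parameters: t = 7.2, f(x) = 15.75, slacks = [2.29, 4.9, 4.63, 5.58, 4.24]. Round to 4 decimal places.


Step 1: Compute log-barrier.
ln values: [0.8286, 1.5892, 1.5326, 1.7192, 1.4446]
phi = -(0.8286 + 1.5892 + 1.5326 + 1.7192 + 1.4446) = -7.1141
Step 2: Compute augmented objective.
t*f(x) = 7.2*15.75 = 113.4
Total = 113.4 - 7.1141 = 106.2859


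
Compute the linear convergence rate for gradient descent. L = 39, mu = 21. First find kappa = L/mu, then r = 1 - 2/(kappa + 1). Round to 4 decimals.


Step 1: Compute the condition number.
kappa = L/mu = 39/21 = 1.8571
Step 2: Compute the convergence rate.
r = 1 - 2/(kappa + 1) = 1 - 2*mu/(L + mu) = (L - mu)/(L + mu) = 18/60 = 0.3


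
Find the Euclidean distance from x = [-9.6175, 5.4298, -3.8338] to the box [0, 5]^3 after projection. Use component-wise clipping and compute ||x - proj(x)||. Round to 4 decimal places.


Project each component onto [0, 5].
clip(-9.6175) = 0.0, clip(5.4298) = 5.0, clip(-3.8338) = 0.0
Projection = [0.0, 5.0, 0.0]
Squared diffs: [92.4963, 0.1847, 14.698]
Distance = sqrt(107.379) = 10.3624


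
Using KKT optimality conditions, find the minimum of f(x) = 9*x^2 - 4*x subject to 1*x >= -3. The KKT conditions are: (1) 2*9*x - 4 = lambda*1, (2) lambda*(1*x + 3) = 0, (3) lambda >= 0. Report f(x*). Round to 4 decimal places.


Step 1: Try lambda = 0 (constraint inactive).
Stationarity: 2*9*x - 4 = 0
x* = 4/(2*9) = 2/9 = 0.2222 (rounded; the exact value 2/9 is used below)
Check constraint: 1*0.2222 = 0.2222 >= -3 -- satisfied.
Step 2: Compute optimal value.
f(x*) = 9*(2/9)^2 - 4*(2/9) = -0.4444


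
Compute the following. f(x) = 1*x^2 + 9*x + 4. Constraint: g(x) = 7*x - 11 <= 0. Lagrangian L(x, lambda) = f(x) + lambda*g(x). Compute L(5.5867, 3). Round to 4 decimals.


Step 1: Evaluate f(x).
f(5.5867) = 1*5.5867^2 + 9*5.5867 + 4 = 85.4915
Step 2: Evaluate g(x).
g(5.5867) = 7*5.5867 - 11 = 28.1069
Step 3: Compute Lagrangian.
L = 85.4915 + 3*28.1069 = 169.8122


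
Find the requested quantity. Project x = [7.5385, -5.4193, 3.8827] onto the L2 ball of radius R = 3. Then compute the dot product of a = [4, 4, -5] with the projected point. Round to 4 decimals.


Step 1: Compute ||x|| (intermediates to 6 decimals).
||x|| = sqrt(7.5385^2 + (-5.4193)^2 + 3.8827^2) = 10.063456
Step 2: Project.
Since ||x|| > R, scale = R/||x|| = 3/10.063456 = 0.298108, proj(x) = scale * x
proj(x) = [2.247287, -1.615537, 1.157464]
Step 3: Dot product.
a^T * proj(x) = 4*2.247287 + 4*(-1.615537) - 5*1.157464 = -3.2603


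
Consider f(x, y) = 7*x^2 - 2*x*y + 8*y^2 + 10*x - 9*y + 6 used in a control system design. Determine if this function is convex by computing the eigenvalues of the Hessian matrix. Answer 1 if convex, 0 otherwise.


The Hessian of f(x,y) = 7*x^2 - 2*x*y + 8*y^2 + 10*x - 9*y + 6 is:
H = [[14, -2], [-2, 16]]
Trace = 14 + 16 = 30
Determinant = 14*16 - (-2)^2 = 220
Discriminant = (30)^2 - 4*220 = 20.0
Eigenvalues: lambda_1 = 12.7639, lambda_2 = 17.2361
The function is convex.

1


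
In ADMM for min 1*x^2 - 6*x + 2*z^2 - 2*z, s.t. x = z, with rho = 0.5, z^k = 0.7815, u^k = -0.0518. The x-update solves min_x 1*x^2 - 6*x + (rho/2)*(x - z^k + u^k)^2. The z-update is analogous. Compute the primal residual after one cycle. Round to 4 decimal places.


ADMM iteration with rho = 0.5, z^k = 0.7815, u^k = -0.0518
Step 1: x-update.
Minimize 1*x^2 - 6*x + (0.5/2)*(x - 0.7815 - 0.0518)^2
FOC: (2*1 + 0.5)*x = 6 + 0.5*(0.7815 + 0.0518)
x^{k+1} = 2.5667
Step 2: z-update.
Minimize 2*z^2 - 2*z + (0.5/2)*(2.5667 - z - 0.0518)^2
FOC: (2*2 + 0.5)*z = 2 + 0.5*(2.5667 - 0.0518)
z^{k+1} = 0.7239
Step 3: u-update.
u^{k+1} = -0.0518 + 2.5667 - 0.7239 = 1.791
Step 4: Primal residual = |2.5667 - 0.7239| = 1.8428


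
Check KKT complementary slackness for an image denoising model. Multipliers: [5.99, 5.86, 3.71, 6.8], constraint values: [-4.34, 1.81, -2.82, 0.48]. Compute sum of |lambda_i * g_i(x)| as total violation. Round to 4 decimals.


KKT complementary slackness check:
lambda_1 * g_1 = 5.99 * -4.34 = -25.9966
lambda_2 * g_2 = 5.86 * 1.81 = 10.6066
lambda_3 * g_3 = 3.71 * -2.82 = -10.4622
lambda_4 * g_4 = 6.8 * 0.48 = 3.264
Total violation = 25.9966 + 10.6066 + 10.4622 + 3.264 = 50.3294


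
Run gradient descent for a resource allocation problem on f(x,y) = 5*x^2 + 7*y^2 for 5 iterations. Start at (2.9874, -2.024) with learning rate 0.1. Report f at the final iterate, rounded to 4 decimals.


Gradient descent on f(x,y) = 5*x^2 + 7*y^2.
Starting point: (2.9874, -2.024), alpha = 0.1
Step 1: grad_x = 2*5*2.9874 = 29.874, grad_y = 2*7*-2.024 = -28.336
  x_1 = 2.9874 - 0.1*29.874 = -0.0
  y_1 = -2.024 - 0.1*-28.336 = 0.8096
Step 2: grad_x = 2*5*-0.0 = -0.0, grad_y = 2*7*0.8096 = 11.3344
  x_2 = -0.0 - 0.1*-0.0 = 0.0
  y_2 = 0.8096 - 0.1*11.3344 = -0.3238
Step 3: grad_x = 2*5*0.0 = 0.0, grad_y = 2*7*-0.3238 = -4.5338
  x_3 = 0.0 - 0.1*0.0 = 0.0
  y_3 = -0.3238 - 0.1*-4.5338 = 0.1295
Step 4: grad_x = 2*5*0.0 = 0.0, grad_y = 2*7*0.1295 = 1.8135
  x_4 = 0.0 - 0.1*0.0 = 0.0
  y_4 = 0.1295 - 0.1*1.8135 = -0.0518
Step 5: grad_x = 2*5*0.0 = 0.0, grad_y = 2*7*-0.0518 = -0.7254
  x_5 = 0.0 - 0.1*0.0 = 0.0
  y_5 = -0.0518 - 0.1*-0.7254 = 0.0207
f(0.0, 0.0207) = 5*0.0^2 + 7*0.0207^2 = 0.003


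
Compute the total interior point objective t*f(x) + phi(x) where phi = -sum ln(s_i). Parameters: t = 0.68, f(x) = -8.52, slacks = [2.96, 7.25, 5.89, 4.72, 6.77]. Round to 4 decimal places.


Step 1: Compute log-barrier.
ln values: [1.0852, 1.981, 1.7733, 1.5518, 1.9125]
phi = -(1.0852 + 1.981 + 1.7733 + 1.5518 + 1.9125) = -8.3038
Step 2: Compute augmented objective.
t*f(x) = 0.68*-8.52 = -5.7936
Total = -5.7936 - 8.3038 = -14.0974


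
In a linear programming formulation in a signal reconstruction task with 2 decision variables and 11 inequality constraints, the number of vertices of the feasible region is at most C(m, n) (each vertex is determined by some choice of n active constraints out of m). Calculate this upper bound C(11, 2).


Each vertex corresponds to some choice of n active constraints out of m, so the number of vertices is at most C(m, n) = m! / (n!(m-n)!).
m = 11, n = 2
Numerator: 11 * 10
Denominator: 2! = 2
C(11, 2) = 55


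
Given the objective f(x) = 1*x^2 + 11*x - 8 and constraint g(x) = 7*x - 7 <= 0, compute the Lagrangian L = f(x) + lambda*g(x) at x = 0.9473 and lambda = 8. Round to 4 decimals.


Step 1: Evaluate f(x).
f(0.9473) = 1*0.9473^2 + 11*0.9473 - 8 = 3.3177
Step 2: Evaluate g(x).
g(0.9473) = 7*0.9473 - 7 = -0.3689
Step 3: Compute Lagrangian.
L = 3.3177 + 8*-0.3689 = 0.3665


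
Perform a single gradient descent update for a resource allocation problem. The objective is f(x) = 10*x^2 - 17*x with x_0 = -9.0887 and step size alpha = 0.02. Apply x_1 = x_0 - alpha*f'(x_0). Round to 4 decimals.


We compute the gradient at x_0 and apply the update.
f'(x) = 20*x - 17
f'(-9.0887) = 20*-9.0887 - 17 = -198.774
x_1 = -9.0887 - 0.02*-198.774 = -5.1132


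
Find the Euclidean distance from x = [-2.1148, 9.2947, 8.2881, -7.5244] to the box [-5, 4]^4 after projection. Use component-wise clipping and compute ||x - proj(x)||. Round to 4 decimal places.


Project each component onto [-5, 4].
clip(-2.1148) = -2.1148, clip(9.2947) = 4.0, clip(8.2881) = 4.0, clip(-7.5244) = -5.0
Projection = [-2.1148, 4.0, 4.0, -5.0]
Squared diffs: [0.0, 28.0338, 18.3878, 6.3726]
Distance = sqrt(52.7942) = 7.266


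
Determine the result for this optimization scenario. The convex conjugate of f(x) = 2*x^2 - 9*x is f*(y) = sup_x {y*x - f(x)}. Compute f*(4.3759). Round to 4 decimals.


f*(y) = sup_x {y*x - a*x^2 - b*x} = sup_x {(y-b)*x - a*x^2}
FOC: (y - b) - 2a*x = 0 => x* = (y - b)/(2a)
x* = (4.3759 + 9)/(2*2) = 3.344
f*(4.3759) = (y-b)^2/(4a) = (4.3759 + 9)^2/(4*2)
= 178.9147/8 = 22.3643


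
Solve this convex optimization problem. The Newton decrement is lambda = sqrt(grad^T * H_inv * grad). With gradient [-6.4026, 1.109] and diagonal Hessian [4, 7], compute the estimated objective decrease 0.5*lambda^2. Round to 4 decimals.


Step 1: H is diagonal, so H^(-1) * g = [-1.6007, 0.1584].
Step 2: g^T H^(-1) g = sum_i g_i^2 / H_ii
  = (-6.4026)^2/4 + (1.109)^2/7
  = 10.2483 + 0.1757 = 10.424
Step 3: Objective decrease = 0.5 * g^T H^(-1) g = 5.212


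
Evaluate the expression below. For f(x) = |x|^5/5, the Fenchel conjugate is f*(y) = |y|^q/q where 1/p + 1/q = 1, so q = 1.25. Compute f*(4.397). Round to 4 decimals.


The conjugate exponent q satisfies 1/p + 1/q = 1.
p = 5, so q = 5/(5 - 1) = 1.25
|y|^q = 4.397^1.25 = 6.3672
f*(4.397) = 6.3672 / 1.25 = 5.0937


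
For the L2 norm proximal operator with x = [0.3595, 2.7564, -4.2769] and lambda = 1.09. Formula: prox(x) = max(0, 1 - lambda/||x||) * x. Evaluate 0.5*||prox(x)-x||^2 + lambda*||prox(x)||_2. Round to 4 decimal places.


Step 1: Compute ||x||.
||x|| = 5.1009
Step 2: Compute scaling factor.
scale = max(0, 1 - 1.09/5.1009) = 0.7863
Step 3: prox(x) = [0.2827, 2.1674, -3.363]
||prox(x)|| = 4.0109
Step 4: Proximal objective.
0.5*||prox-x||^2 = 0.5941
lambda*||prox|| = 4.3719
Total = 4.9659


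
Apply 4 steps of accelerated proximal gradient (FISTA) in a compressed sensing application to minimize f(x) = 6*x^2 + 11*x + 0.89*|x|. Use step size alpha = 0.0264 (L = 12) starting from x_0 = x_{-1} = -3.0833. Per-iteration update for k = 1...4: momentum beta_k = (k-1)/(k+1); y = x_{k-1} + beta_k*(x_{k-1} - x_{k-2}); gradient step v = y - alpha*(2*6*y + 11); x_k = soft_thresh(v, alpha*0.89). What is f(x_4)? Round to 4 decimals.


FISTA on f(x) = 6*x^2 + 11*x + 0.89*|x|
L = 12, alpha = 0.0264
Iteration 1: beta = 0.0, y = -3.0833 + 0.0*(-3.0833 + 3.0833) = -3.0833
  grad(y) = -25.9996, v = y - alpha*grad = -2.3969
  prox(v) = soft_thresh(-2.3969, 0.0235) = -2.3734
Iteration 2: beta = 0.3333, y = -2.3734 + 0.3333*(-2.3734 + 3.0833) = -2.1368
  grad(y) = -14.6414, v = y - alpha*grad = -1.7503
  prox(v) = soft_thresh(-1.7503, 0.0235) = -1.7268
Iteration 3: beta = 0.5, y = -1.7268 + 0.5*(-1.7268 + 2.3734) = -1.4034
  grad(y) = -5.8411, v = y - alpha*grad = -1.2492
  prox(v) = soft_thresh(-1.2492, 0.0235) = -1.2257
Iteration 4: beta = 0.6, y = -1.2257 + 0.6*(-1.2257 + 1.7268) = -0.9251
  grad(y) = -0.1013, v = y - alpha*grad = -0.9224
  prox(v) = soft_thresh(-0.9224, 0.0235) = -0.8989
f(x_4) = 6*(-0.8989)^2 + 11*(-0.8989) + 0.89*|-0.8989| = -4.2397


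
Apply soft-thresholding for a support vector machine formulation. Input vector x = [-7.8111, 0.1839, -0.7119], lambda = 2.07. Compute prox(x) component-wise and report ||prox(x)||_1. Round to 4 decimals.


Soft-thresholding with lambda = 2.07:
prox(-7.8111) = sign(-7.8111)*max(|-7.8111| - 2.07, 0) = -5.7411
prox(0.1839) = sign(0.1839)*max(|0.1839| - 2.07, 0) = 0.0
prox(-0.7119) = sign(-0.7119)*max(|-0.7119| - 2.07, 0) = 0.0
prox(x) = [-5.7411, 0.0, 0.0]
||prox(x)||_1 = 5.7411 + 0.0 + 0.0 = 5.7411


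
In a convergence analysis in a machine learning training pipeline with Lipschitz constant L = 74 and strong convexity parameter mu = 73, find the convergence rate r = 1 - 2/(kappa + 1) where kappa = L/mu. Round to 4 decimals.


Step 1: Compute the condition number.
kappa = L/mu = 74/73 = 1.0137
Step 2: Compute the convergence rate.
r = 1 - 2/(kappa + 1) = 1 - 2*mu/(L + mu) = (L - mu)/(L + mu) = 1/147 = 0.0068


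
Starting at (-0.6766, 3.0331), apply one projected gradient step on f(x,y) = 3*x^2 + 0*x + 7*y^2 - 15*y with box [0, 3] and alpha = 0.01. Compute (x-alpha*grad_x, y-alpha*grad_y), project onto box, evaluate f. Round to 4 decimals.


Step 1: Compute gradient at (-0.6766, 3.0331).
grad_x = 2*3*-0.6766 + 0 = -4.0596
grad_y = 2*7*3.0331 - 15 = 27.4634
Step 2: Gradient step.
x_raw = -0.6766 - 0.01*-4.0596 = -0.636
y_raw = 3.0331 - 0.01*27.4634 = 2.7585
Step 3: Project onto [0, 3].
x_proj = clip(-0.636) = 0.0
y_proj = clip(2.7585) = 2.7585
Step 4: Evaluate f.
f(0.0, 2.7585) = 11.887


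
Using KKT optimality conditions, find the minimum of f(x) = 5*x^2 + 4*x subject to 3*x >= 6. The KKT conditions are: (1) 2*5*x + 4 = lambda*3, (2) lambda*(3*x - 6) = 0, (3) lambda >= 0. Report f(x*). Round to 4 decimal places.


Step 1: Try lambda = 0 (constraint inactive).
x_unc = -4/(2*5) = -0.4
Check: 3*-0.4 = -1.2 < 6 -- violated!
Step 2: Constraint must be active: 3*x = 6
x* = 6/3 = 2.0
lambda = (2*5*2.0 + 4)/3 = 8.0
Step 3: Compute optimal value.
f(x*) = 5*2.0^2 + 4*2.0 = 28.0


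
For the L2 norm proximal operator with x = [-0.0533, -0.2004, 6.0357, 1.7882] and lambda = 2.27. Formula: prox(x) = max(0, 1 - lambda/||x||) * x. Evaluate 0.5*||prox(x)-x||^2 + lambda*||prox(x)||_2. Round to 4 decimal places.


Step 1: Compute ||x||.
||x|| = 6.2984
Step 2: Compute scaling factor.
scale = max(0, 1 - 2.27/6.2984) = 0.6396
Step 3: prox(x) = [-0.0341, -0.1282, 3.8604, 1.1437]
||prox(x)|| = 4.0284
Step 4: Proximal objective.
0.5*||prox-x||^2 = 2.5765
lambda*||prox|| = 9.1445
Total = 11.721


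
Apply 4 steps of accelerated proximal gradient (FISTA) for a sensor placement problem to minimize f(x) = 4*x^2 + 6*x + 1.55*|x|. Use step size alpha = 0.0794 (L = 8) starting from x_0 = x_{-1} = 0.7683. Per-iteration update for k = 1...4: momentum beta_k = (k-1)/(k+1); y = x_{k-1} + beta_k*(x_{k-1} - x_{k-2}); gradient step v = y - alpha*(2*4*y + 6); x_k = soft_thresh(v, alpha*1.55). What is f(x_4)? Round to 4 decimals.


FISTA on f(x) = 4*x^2 + 6*x + 1.55*|x|
L = 8, alpha = 0.0794
Iteration 1: beta = 0.0, y = 0.7683 + 0.0*(0.7683 - 0.7683) = 0.7683
  grad(y) = 12.1464, v = y - alpha*grad = -0.1961
  prox(v) = soft_thresh(-0.1961, 0.1231) = -0.0731
Iteration 2: beta = 0.3333, y = -0.0731 + 0.3333*(-0.0731 - 0.7683) = -0.3535
  grad(y) = 3.172, v = y - alpha*grad = -0.6054
  prox(v) = soft_thresh(-0.6054, 0.1231) = -0.4823
Iteration 3: beta = 0.5, y = -0.4823 + 0.5*(-0.4823 + 0.0731) = -0.6869
  grad(y) = 0.5048, v = y - alpha*grad = -0.727
  prox(v) = soft_thresh(-0.727, 0.1231) = -0.6039
Iteration 4: beta = 0.6, y = -0.6039 + 0.6*(-0.6039 + 0.4823) = -0.6769
  grad(y) = 0.5849, v = y - alpha*grad = -0.7233
  prox(v) = soft_thresh(-0.7233, 0.1231) = -0.6003
f(x_4) = 4*(-0.6003)^2 + 6*(-0.6003) + 1.55*|-0.6003| = -1.2299


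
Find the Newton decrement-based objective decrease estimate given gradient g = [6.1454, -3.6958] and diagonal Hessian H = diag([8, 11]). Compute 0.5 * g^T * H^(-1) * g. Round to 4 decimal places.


Step 1: H is diagonal, so H^(-1) * g = [0.7682, -0.336].
Step 2: g^T H^(-1) g = sum_i g_i^2 / H_ii
  = (6.1454)^2/8 + (-3.6958)^2/11
  = 4.7207 + 1.2417 = 5.9625
Step 3: Objective decrease = 0.5 * g^T H^(-1) g = 2.9812


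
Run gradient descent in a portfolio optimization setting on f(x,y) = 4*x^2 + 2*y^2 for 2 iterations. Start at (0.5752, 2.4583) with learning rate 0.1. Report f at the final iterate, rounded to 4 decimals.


Gradient descent on f(x,y) = 4*x^2 + 2*y^2.
Starting point: (0.5752, 2.4583), alpha = 0.1
Step 1: grad_x = 2*4*0.5752 = 4.6016, grad_y = 2*2*2.4583 = 9.8332
  x_1 = 0.5752 - 0.1*4.6016 = 0.115
  y_1 = 2.4583 - 0.1*9.8332 = 1.475
Step 2: grad_x = 2*4*0.115 = 0.9203, grad_y = 2*2*1.475 = 5.8999
  x_2 = 0.115 - 0.1*0.9203 = 0.023
  y_2 = 1.475 - 0.1*5.8999 = 0.885
f(0.023, 0.885) = 4*0.023^2 + 2*0.885^2 = 1.5685


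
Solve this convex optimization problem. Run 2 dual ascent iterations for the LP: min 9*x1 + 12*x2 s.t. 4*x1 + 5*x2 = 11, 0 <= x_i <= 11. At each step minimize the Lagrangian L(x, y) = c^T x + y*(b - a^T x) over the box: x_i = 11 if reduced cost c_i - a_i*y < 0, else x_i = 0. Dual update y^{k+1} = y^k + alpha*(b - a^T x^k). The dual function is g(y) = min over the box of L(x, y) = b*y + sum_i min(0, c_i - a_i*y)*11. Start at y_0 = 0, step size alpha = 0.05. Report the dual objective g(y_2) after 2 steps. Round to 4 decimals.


Dual ascent for LP: min 9*x1 + 12*x2, 4*x1 + 5*x2 = 11, 0 <= x_i <= 11
Step 1: y^k = 0.0, reduced costs: (9.0, 12.0)
  x^k = (0.0, 0.0), subgradient = b - a^T x = 11.0
  y^{k+1} = 0.0 + 0.05*11.0 = 0.55
Step 2: y^k = 0.55, reduced costs: (6.8, 9.25)
  x^k = (0.0, 0.0), subgradient = b - a^T x = 11.0
  y^{k+1} = 0.55 + 0.05*11.0 = 1.1
Dual objective at y_2 = 1.1: reduced costs (4.6, 6.5), box minimizer x = (0.0, 0.0)
g(y_2) = b*y + (c1 - a1*y)*x1 + (c2 - a2*y)*x2 = 11*1.1 + 4.6*0.0 + 6.5*0.0 = 12.1 + 0.0 + 0.0 = 12.1


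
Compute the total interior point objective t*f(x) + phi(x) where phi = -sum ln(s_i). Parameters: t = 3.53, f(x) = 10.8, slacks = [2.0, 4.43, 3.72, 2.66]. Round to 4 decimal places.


Step 1: Compute log-barrier.
ln values: [0.6931, 1.4884, 1.3137, 0.9783]
phi = -(0.6931 + 1.4884 + 1.3137 + 0.9783) = -4.4736
Step 2: Compute augmented objective.
t*f(x) = 3.53*10.8 = 38.124
Total = 38.124 - 4.4736 = 33.6504


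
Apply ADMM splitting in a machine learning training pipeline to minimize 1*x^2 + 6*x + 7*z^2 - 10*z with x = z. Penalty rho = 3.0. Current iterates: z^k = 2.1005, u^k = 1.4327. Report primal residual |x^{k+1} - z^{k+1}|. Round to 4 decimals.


ADMM iteration with rho = 3.0, z^k = 2.1005, u^k = 1.4327
Step 1: x-update.
Minimize 1*x^2 + 6*x + (3.0/2)*(x - 2.1005 + 1.4327)^2
FOC: (2*1 + 3.0)*x = -6 + 3.0*(2.1005 - 1.4327)
x^{k+1} = -0.7993
Step 2: z-update.
Minimize 7*z^2 - 10*z + (3.0/2)*(-0.7993 - z + 1.4327)^2
FOC: (2*7 + 3.0)*z = 10 + 3.0*(-0.7993 + 1.4327)
z^{k+1} = 0.7
Step 3: u-update.
u^{k+1} = 1.4327 - 0.7993 - 0.7 = -0.0666
Step 4: Primal residual = |-0.7993 - 0.7| = 1.4993


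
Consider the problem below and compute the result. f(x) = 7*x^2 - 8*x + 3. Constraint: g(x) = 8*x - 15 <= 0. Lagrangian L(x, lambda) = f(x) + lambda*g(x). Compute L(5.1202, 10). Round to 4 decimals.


Step 1: Evaluate f(x).
f(5.1202) = 7*5.1202^2 - 8*5.1202 + 3 = 145.5535
Step 2: Evaluate g(x).
g(5.1202) = 8*5.1202 - 15 = 25.9616
Step 3: Compute Lagrangian.
L = 145.5535 + 10*25.9616 = 405.1695


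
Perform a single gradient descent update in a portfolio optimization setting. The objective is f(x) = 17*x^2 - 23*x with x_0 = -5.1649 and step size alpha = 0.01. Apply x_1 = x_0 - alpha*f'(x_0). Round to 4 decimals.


We compute the gradient at x_0 and apply the update.
f'(x) = 34*x - 23
f'(-5.1649) = 34*-5.1649 - 23 = -198.6066
x_1 = -5.1649 - 0.01*-198.6066 = -3.1788


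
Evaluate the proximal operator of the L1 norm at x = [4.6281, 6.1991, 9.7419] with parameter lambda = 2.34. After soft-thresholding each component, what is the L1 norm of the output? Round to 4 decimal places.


Soft-thresholding with lambda = 2.34:
prox(4.6281) = sign(4.6281)*max(|4.6281| - 2.34, 0) = 2.2881
prox(6.1991) = sign(6.1991)*max(|6.1991| - 2.34, 0) = 3.8591
prox(9.7419) = sign(9.7419)*max(|9.7419| - 2.34, 0) = 7.4019
prox(x) = [2.2881, 3.8591, 7.4019]
||prox(x)||_1 = 2.2881 + 3.8591 + 7.4019 = 13.5491


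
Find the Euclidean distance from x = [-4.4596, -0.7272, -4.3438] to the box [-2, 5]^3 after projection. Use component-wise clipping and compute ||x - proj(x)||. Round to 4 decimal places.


Project each component onto [-2, 5].
clip(-4.4596) = -2.0, clip(-0.7272) = -0.7272, clip(-4.3438) = -2.0
Projection = [-2.0, -0.7272, -2.0]
Squared diffs: [6.0496, 0.0, 5.4934]
Distance = sqrt(11.543) = 3.3975


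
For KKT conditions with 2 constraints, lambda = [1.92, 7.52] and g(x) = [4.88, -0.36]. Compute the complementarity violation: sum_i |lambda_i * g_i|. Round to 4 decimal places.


KKT complementary slackness check:
lambda_1 * g_1 = 1.92 * 4.88 = 9.3696
lambda_2 * g_2 = 7.52 * -0.36 = -2.7072
Total violation = 9.3696 + 2.7072 = 12.0768


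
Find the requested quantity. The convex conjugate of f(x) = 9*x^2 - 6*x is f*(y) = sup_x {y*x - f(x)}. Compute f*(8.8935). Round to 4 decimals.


f*(y) = sup_x {y*x - a*x^2 - b*x} = sup_x {(y-b)*x - a*x^2}
FOC: (y - b) - 2a*x = 0 => x* = (y - b)/(2a)
x* = (8.8935 + 6)/(2*9) = 0.8274
f*(8.8935) = (y-b)^2/(4a) = (8.8935 + 6)^2/(4*9)
= 221.8163/36 = 6.1616


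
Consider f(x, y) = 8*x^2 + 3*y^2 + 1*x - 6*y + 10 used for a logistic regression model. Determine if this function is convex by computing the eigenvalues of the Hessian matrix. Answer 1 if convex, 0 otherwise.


The Hessian of f(x,y) = 8*x^2 + 3*y^2 + 1*x - 6*y + 10 is:
H = [[16, 0], [0, 6]]
Trace = 16 + 6 = 22
Determinant = 16*6 - (0)^2 = 96
Discriminant = (22)^2 - 4*96 = 100.0
Eigenvalues: lambda_1 = 6.0, lambda_2 = 16.0
The function is convex.

1


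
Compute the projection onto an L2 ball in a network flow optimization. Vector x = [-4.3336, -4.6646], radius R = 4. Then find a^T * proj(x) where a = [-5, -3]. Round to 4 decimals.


Step 1: Compute ||x|| (intermediates to 6 decimals).
||x|| = sqrt((-4.3336)^2 + (-4.6646)^2) = 6.366992
Step 2: Project.
Since ||x|| > R, scale = R/||x|| = 4/6.366992 = 0.62824, proj(x) = scale * x
proj(x) = [-2.722541, -2.930488]
Step 3: Dot product.
a^T * proj(x) = -5*(-2.722541) - 3*(-2.930488) = 22.4042


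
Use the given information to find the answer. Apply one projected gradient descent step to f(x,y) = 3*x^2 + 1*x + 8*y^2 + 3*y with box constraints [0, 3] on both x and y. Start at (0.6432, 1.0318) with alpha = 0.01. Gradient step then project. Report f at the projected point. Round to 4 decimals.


Step 1: Compute gradient at (0.6432, 1.0318).
grad_x = 2*3*0.6432 + 1 = 4.8592
grad_y = 2*8*1.0318 + 3 = 19.5088
Step 2: Gradient step.
x_raw = 0.6432 - 0.01*4.8592 = 0.5946
y_raw = 1.0318 - 0.01*19.5088 = 0.8367
Step 3: Project onto [0, 3].
x_proj = clip(0.5946) = 0.5946
y_proj = clip(0.8367) = 0.8367
Step 4: Evaluate f.
f(0.5946, 0.8367) = 9.7661


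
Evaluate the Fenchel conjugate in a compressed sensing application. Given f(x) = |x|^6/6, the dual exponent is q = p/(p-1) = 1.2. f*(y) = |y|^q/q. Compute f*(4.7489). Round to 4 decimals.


The conjugate exponent q satisfies 1/p + 1/q = 1.
p = 6, so q = 6/(6 - 1) = 1.2
|y|^q = 4.7489^1.2 = 6.485
f*(4.7489) = 6.485 / 1.2 = 5.4042


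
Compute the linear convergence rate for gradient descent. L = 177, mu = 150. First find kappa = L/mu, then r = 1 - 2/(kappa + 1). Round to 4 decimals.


Step 1: Compute the condition number.
kappa = L/mu = 177/150 = 1.18
Step 2: Compute the convergence rate.
r = 1 - 2/(kappa + 1) = 1 - 2*mu/(L + mu) = (L - mu)/(L + mu) = 27/327 = 0.0826


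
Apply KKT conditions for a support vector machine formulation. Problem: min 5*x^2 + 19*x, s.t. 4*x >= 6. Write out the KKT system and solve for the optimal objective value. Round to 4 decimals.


Step 1: Try lambda = 0 (constraint inactive).
x_unc = -19/(2*5) = -1.9
Check: 4*-1.9 = -7.6 < 6 -- violated!
Step 2: Constraint must be active: 4*x = 6
x* = 6/4 = 1.5
lambda = (2*5*1.5 + 19)/4 = 8.5
Step 3: Compute optimal value.
f(x*) = 5*1.5^2 + 19*1.5 = 39.75


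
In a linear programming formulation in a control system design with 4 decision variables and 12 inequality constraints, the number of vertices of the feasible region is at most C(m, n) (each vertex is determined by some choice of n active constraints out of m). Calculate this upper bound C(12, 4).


Each vertex corresponds to some choice of n active constraints out of m, so the number of vertices is at most C(m, n) = m! / (n!(m-n)!).
m = 12, n = 4
Numerator: 12 * 11 * 10 * 9
Denominator: 4! = 24
C(12, 4) = 495


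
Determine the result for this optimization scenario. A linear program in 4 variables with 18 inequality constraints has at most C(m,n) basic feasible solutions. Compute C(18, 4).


Each vertex corresponds to some choice of n active constraints out of m, so the number of vertices is at most C(m, n) = m! / (n!(m-n)!).
m = 18, n = 4
Numerator: 18 * 17 * 16 * 15
Denominator: 4! = 24
C(18, 4) = 3060


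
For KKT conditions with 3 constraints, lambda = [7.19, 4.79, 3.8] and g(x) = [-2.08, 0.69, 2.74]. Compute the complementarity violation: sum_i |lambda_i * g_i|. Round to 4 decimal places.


KKT complementary slackness check:
lambda_1 * g_1 = 7.19 * -2.08 = -14.9552
lambda_2 * g_2 = 4.79 * 0.69 = 3.3051
lambda_3 * g_3 = 3.8 * 2.74 = 10.412
Total violation = 14.9552 + 3.3051 + 10.412 = 28.6723


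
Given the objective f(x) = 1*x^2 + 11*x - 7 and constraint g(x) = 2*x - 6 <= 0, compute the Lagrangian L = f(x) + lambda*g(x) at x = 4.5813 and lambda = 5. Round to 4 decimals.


Step 1: Evaluate f(x).
f(4.5813) = 1*4.5813^2 + 11*4.5813 - 7 = 64.3826
Step 2: Evaluate g(x).
g(4.5813) = 2*4.5813 - 6 = 3.1626
Step 3: Compute Lagrangian.
L = 64.3826 + 5*3.1626 = 80.1956


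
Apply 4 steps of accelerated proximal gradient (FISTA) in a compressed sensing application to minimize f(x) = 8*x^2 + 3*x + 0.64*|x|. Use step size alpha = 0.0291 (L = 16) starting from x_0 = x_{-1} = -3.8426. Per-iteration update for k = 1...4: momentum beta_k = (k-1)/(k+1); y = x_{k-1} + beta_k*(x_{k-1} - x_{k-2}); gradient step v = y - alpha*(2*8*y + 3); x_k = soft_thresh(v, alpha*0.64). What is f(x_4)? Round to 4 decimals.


FISTA on f(x) = 8*x^2 + 3*x + 0.64*|x|
L = 16, alpha = 0.0291
Iteration 1: beta = 0.0, y = -3.8426 + 0.0*(-3.8426 + 3.8426) = -3.8426
  grad(y) = -58.4816, v = y - alpha*grad = -2.1408
  prox(v) = soft_thresh(-2.1408, 0.0186) = -2.1222
Iteration 2: beta = 0.3333, y = -2.1222 + 0.3333*(-2.1222 + 3.8426) = -1.5487
  grad(y) = -21.7789, v = y - alpha*grad = -0.9149
  prox(v) = soft_thresh(-0.9149, 0.0186) = -0.8963
Iteration 3: beta = 0.5, y = -0.8963 + 0.5*(-0.8963 + 2.1222) = -0.2834
  grad(y) = -1.5337, v = y - alpha*grad = -0.2387
  prox(v) = soft_thresh(-0.2387, 0.0186) = -0.2201
Iteration 4: beta = 0.6, y = -0.2201 + 0.6*(-0.2201 + 0.8963) = 0.1856
  grad(y) = 5.9698, v = y - alpha*grad = 0.0119
  prox(v) = soft_thresh(0.0119, 0.0186) = 0.0
f(x_4) = 8*0.0^2 + 3*0.0 + 0.64*|0.0| = 0.0


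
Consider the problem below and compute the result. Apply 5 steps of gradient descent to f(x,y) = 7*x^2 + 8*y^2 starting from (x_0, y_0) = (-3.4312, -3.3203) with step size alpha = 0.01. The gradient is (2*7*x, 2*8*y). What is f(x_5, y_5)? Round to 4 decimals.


Gradient descent on f(x,y) = 7*x^2 + 8*y^2.
Starting point: (-3.4312, -3.3203), alpha = 0.01
Step 1: grad_x = 2*7*-3.4312 = -48.0368, grad_y = 2*8*-3.3203 = -53.1248
  x_1 = -3.4312 - 0.01*-48.0368 = -2.9508
  y_1 = -3.3203 - 0.01*-53.1248 = -2.7891
Step 2: grad_x = 2*7*-2.9508 = -41.3116, grad_y = 2*8*-2.7891 = -44.6248
  x_2 = -2.9508 - 0.01*-41.3116 = -2.5377
  y_2 = -2.7891 - 0.01*-44.6248 = -2.3428
Step 3: grad_x = 2*7*-2.5377 = -35.528, grad_y = 2*8*-2.3428 = -37.4849
  x_3 = -2.5377 - 0.01*-35.528 = -2.1824
  y_3 = -2.3428 - 0.01*-37.4849 = -1.968
Step 4: grad_x = 2*7*-2.1824 = -30.5541, grad_y = 2*8*-1.968 = -31.4873
  x_4 = -2.1824 - 0.01*-30.5541 = -1.8769
  y_4 = -1.968 - 0.01*-31.4873 = -1.6531
Step 5: grad_x = 2*7*-1.8769 = -26.2765, grad_y = 2*8*-1.6531 = -26.4493
  x_5 = -1.8769 - 0.01*-26.2765 = -1.6141
  y_5 = -1.6531 - 0.01*-26.4493 = -1.3886
f(-1.6141, -1.3886) = 7*(-1.6141)^2 + 8*(-1.3886)^2 = 33.6633


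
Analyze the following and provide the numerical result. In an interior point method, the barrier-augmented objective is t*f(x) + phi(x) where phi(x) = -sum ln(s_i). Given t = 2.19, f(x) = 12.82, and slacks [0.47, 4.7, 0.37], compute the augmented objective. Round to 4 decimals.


Step 1: Compute log-barrier.
ln values: [-0.755, 1.5476, -0.9943]
phi = -(-0.755 + 1.5476 - 0.9943) = 0.2017
Step 2: Compute augmented objective.
t*f(x) = 2.19*12.82 = 28.0758
Total = 28.0758 + 0.2017 = 28.2775


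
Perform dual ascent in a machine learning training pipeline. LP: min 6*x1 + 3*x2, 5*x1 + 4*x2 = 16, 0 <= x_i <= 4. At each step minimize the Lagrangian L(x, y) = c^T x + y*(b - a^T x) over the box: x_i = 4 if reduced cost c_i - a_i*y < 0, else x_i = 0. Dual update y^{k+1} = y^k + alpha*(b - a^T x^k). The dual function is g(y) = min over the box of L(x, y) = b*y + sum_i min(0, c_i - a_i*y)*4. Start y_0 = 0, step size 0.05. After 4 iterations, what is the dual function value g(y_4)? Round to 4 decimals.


Dual ascent for LP: min 6*x1 + 3*x2, 5*x1 + 4*x2 = 16, 0 <= x_i <= 4
Step 1: y^k = 0.0, reduced costs: (6.0, 3.0)
  x^k = (0.0, 0.0), subgradient = b - a^T x = 16.0
  y^{k+1} = 0.0 + 0.05*16.0 = 0.8
Step 2: y^k = 0.8, reduced costs: (2.0, -0.2)
  x^k = (0.0, 4.0), subgradient = b - a^T x = 0.0
  y^{k+1} = 0.8 + 0.05*0.0 = 0.8
Step 3: y^k = 0.8, reduced costs: (2.0, -0.2)
  x^k = (0.0, 4.0), subgradient = b - a^T x = 0.0
  y^{k+1} = 0.8 + 0.05*0.0 = 0.8
Step 4: y^k = 0.8, reduced costs: (2.0, -0.2)
  x^k = (0.0, 4.0), subgradient = b - a^T x = 0.0
  y^{k+1} = 0.8 + 0.05*0.0 = 0.8
Dual objective at y_4 = 0.8: reduced costs (2.0, -0.2), box minimizer x = (0.0, 4.0)
g(y_4) = b*y + (c1 - a1*y)*x1 + (c2 - a2*y)*x2 = 16*0.8 + 2.0*0.0 + (-0.2)*4.0 = 12.8 + 0.0 - 0.8 = 12.0


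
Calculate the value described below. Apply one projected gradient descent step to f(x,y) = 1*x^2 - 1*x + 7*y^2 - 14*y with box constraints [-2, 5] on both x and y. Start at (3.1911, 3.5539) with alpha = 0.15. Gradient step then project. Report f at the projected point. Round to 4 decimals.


Step 1: Compute gradient at (3.1911, 3.5539).
grad_x = 2*1*3.1911 - 1 = 5.3822
grad_y = 2*7*3.5539 - 14 = 35.7546
Step 2: Gradient step.
x_raw = 3.1911 - 0.15*5.3822 = 2.3838
y_raw = 3.5539 - 0.15*35.7546 = -1.8093
Step 3: Project onto [-2, 5].
x_proj = clip(2.3838) = 2.3838
y_proj = clip(-1.8093) = -1.8093
Step 4: Evaluate f.
f(2.3838, -1.8093) = 51.5434


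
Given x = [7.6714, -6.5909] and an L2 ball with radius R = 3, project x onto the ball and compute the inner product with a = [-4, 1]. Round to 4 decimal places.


Step 1: Compute ||x|| (intermediates to 6 decimals).
||x|| = sqrt(7.6714^2 + (-6.5909)^2) = 10.113869
Step 2: Project.
Since ||x|| > R, scale = R/||x|| = 3/10.113869 = 0.296622, proj(x) = scale * x
proj(x) = [2.275506, -1.955006]
Step 3: Dot product.
a^T * proj(x) = -4*2.275506 + 1*(-1.955006) = -11.057


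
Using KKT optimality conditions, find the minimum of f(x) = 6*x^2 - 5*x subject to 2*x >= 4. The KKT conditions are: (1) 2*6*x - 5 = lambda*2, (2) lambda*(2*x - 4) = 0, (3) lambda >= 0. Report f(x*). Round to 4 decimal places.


Step 1: Try lambda = 0 (constraint inactive).
x_unc = 5/(2*6) = 0.4167
Check: 2*0.4167 = 0.8334 < 4 -- violated!
Step 2: Constraint must be active: 2*x = 4
x* = 4/2 = 2.0
lambda = (2*6*2.0 - 5)/2 = 9.5
Step 3: Compute optimal value.
f(x*) = 6*2.0^2 - 5*2.0 = 14.0


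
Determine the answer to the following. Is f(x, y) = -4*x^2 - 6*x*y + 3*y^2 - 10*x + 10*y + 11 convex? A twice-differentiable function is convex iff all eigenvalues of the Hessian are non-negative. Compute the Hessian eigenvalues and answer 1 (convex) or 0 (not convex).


The Hessian of f(x,y) = -4*x^2 - 6*x*y + 3*y^2 - 10*x + 10*y + 11 is:
H = [[-8, -6], [-6, 6]]
Trace = -8 + 6 = -2
Determinant = -8*6 - (-6)^2 = -84
Discriminant = (-2)^2 - 4*-84 = 340.0
Eigenvalues: lambda_1 = -10.2195, lambda_2 = 8.2195
The function is not convex.

0


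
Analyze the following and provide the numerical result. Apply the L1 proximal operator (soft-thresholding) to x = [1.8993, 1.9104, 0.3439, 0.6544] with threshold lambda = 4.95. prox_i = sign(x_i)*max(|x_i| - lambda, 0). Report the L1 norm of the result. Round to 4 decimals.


Soft-thresholding with lambda = 4.95:
prox(1.8993) = sign(1.8993)*max(|1.8993| - 4.95, 0) = 0.0
prox(1.9104) = sign(1.9104)*max(|1.9104| - 4.95, 0) = 0.0
prox(0.3439) = sign(0.3439)*max(|0.3439| - 4.95, 0) = 0.0
prox(0.6544) = sign(0.6544)*max(|0.6544| - 4.95, 0) = 0.0
prox(x) = [0.0, 0.0, 0.0, 0.0]
||prox(x)||_1 = 0.0 + 0.0 + 0.0 + 0.0 = 0.0


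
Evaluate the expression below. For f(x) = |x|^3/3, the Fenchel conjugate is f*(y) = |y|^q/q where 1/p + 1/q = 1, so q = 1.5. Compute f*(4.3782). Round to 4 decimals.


The conjugate exponent q satisfies 1/p + 1/q = 1.
p = 3, so q = 3/(3 - 1) = 1.5
|y|^q = 4.3782^1.5 = 9.161
f*(4.3782) = 9.161 / 1.5 = 6.1073


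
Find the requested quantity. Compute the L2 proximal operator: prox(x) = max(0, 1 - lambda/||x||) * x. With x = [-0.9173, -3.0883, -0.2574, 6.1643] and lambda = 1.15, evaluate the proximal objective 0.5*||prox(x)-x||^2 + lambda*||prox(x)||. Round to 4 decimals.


Step 1: Compute ||x||.
||x|| = 6.9602
Step 2: Compute scaling factor.
scale = max(0, 1 - 1.15/6.9602) = 0.8348
Step 3: prox(x) = [-0.7657, -2.578, -0.2149, 5.1458]
||prox(x)|| = 5.8102
Step 4: Proximal objective.
0.5*||prox-x||^2 = 0.6613
lambda*||prox|| = 6.6817
Total = 7.3429


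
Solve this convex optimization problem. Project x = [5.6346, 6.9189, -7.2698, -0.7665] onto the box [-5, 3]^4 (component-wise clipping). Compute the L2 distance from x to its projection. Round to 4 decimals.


Project each component onto [-5, 3].
clip(5.6346) = 3.0, clip(6.9189) = 3.0, clip(-7.2698) = -5.0, clip(-0.7665) = -0.7665
Projection = [3.0, 3.0, -5.0, -0.7665]
Squared diffs: [6.9411, 15.3578, 5.152, 0.0]
Distance = sqrt(27.4509) = 5.2394


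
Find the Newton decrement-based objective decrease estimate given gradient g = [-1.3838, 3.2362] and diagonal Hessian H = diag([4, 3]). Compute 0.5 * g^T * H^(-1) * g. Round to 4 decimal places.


Step 1: H is diagonal, so H^(-1) * g = [-0.346, 1.0787].
Step 2: g^T H^(-1) g = sum_i g_i^2 / H_ii
  = (-1.3838)^2/4 + (3.2362)^2/3
  = 0.4787 + 3.491 = 3.9697
Step 3: Objective decrease = 0.5 * g^T H^(-1) g = 1.9849


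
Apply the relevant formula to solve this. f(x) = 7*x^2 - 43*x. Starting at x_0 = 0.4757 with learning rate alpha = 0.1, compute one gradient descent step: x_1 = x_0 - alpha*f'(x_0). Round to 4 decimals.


We compute the gradient at x_0 and apply the update.
f'(x) = 14*x - 43
f'(0.4757) = 14*0.4757 - 43 = -36.3402
x_1 = 0.4757 - 0.1*-36.3402 = 4.1097


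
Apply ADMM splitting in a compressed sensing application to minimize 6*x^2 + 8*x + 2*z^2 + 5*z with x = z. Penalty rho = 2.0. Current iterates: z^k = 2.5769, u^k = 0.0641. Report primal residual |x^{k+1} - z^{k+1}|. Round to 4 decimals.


ADMM iteration with rho = 2.0, z^k = 2.5769, u^k = 0.0641
Step 1: x-update.
Minimize 6*x^2 + 8*x + (2.0/2)*(x - 2.5769 + 0.0641)^2
FOC: (2*6 + 2.0)*x = -8 + 2.0*(2.5769 - 0.0641)
x^{k+1} = -0.2125
Step 2: z-update.
Minimize 2*z^2 + 5*z + (2.0/2)*(-0.2125 - z + 0.0641)^2
FOC: (2*2 + 2.0)*z = -5 + 2.0*(-0.2125 + 0.0641)
z^{k+1} = -0.8828
Step 3: u-update.
u^{k+1} = 0.0641 - 0.2125 + 0.8828 = 0.7344
Step 4: Primal residual = |-0.2125 + 0.8828| = 0.6703


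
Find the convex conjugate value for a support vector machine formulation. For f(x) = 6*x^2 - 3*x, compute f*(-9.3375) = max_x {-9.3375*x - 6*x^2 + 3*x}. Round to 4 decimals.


f*(y) = sup_x {y*x - a*x^2 - b*x} = sup_x {(y-b)*x - a*x^2}
FOC: (y - b) - 2a*x = 0 => x* = (y - b)/(2a)
x* = (-9.3375 + 3)/(2*6) = -0.5281
f*(-9.3375) = (y-b)^2/(4a) = (-9.3375 + 3)^2/(4*6)
= 40.1639/24 = 1.6735


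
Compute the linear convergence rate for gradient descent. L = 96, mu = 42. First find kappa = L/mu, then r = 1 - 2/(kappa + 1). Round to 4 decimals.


Step 1: Compute the condition number.
kappa = L/mu = 96/42 = 2.2857
Step 2: Compute the convergence rate.
r = 1 - 2/(kappa + 1) = 1 - 2*mu/(L + mu) = (L - mu)/(L + mu) = 54/138 = 0.3913


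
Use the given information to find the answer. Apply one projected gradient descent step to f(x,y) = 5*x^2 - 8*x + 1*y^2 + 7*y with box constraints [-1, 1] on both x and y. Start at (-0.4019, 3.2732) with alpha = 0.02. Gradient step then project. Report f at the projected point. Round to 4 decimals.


Step 1: Compute gradient at (-0.4019, 3.2732).
grad_x = 2*5*-0.4019 - 8 = -12.019
grad_y = 2*1*3.2732 + 7 = 13.5464
Step 2: Gradient step.
x_raw = -0.4019 - 0.02*-12.019 = -0.1615
y_raw = 3.2732 - 0.02*13.5464 = 3.0023
Step 3: Project onto [-1, 1].
x_proj = clip(-0.1615) = -0.1615
y_proj = clip(3.0023) = 1.0
Step 4: Evaluate f.
f(-0.1615, 1.0) = 9.4226


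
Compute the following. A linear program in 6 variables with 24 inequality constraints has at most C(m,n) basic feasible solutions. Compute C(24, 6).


Each vertex corresponds to some choice of n active constraints out of m, so the number of vertices is at most C(m, n) = m! / (n!(m-n)!).
m = 24, n = 6
Numerator: 24 * 23 * 22 * 21 * 20 * 19
Denominator: 6! = 720
C(24, 6) = 134596


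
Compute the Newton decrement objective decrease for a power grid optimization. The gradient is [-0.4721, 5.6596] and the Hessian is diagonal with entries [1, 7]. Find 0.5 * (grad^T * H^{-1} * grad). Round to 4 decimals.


Step 1: H is diagonal, so H^(-1) * g = [-0.4721, 0.8085].
Step 2: g^T H^(-1) g = sum_i g_i^2 / H_ii
  = (-0.4721)^2/1 + (5.6596)^2/7
  = 0.2229 + 4.5759 = 4.7987
Step 3: Objective decrease = 0.5 * g^T H^(-1) g = 2.3994


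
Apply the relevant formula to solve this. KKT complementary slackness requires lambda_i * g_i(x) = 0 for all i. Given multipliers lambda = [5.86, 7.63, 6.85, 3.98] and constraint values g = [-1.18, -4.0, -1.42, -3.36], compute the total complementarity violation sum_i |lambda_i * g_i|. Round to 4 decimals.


KKT complementary slackness check:
lambda_1 * g_1 = 5.86 * -1.18 = -6.9148
lambda_2 * g_2 = 7.63 * -4.0 = -30.52
lambda_3 * g_3 = 6.85 * -1.42 = -9.727
lambda_4 * g_4 = 3.98 * -3.36 = -13.3728
Total violation = 6.9148 + 30.52 + 9.727 + 13.3728 = 60.5346


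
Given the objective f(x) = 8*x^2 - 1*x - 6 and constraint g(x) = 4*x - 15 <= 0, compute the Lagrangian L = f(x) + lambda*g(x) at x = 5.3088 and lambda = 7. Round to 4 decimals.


Step 1: Evaluate f(x).
f(5.3088) = 8*5.3088^2 - 1*5.3088 - 6 = 214.1581
Step 2: Evaluate g(x).
g(5.3088) = 4*5.3088 - 15 = 6.2352
Step 3: Compute Lagrangian.
L = 214.1581 + 7*6.2352 = 257.8045


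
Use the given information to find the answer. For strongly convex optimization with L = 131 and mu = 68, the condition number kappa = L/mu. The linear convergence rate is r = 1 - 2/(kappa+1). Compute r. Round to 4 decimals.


Step 1: Compute the condition number.
kappa = L/mu = 131/68 = 1.9265
Step 2: Compute the convergence rate.
r = 1 - 2/(kappa + 1) = 1 - 2*mu/(L + mu) = (L - mu)/(L + mu) = 63/199 = 0.3166


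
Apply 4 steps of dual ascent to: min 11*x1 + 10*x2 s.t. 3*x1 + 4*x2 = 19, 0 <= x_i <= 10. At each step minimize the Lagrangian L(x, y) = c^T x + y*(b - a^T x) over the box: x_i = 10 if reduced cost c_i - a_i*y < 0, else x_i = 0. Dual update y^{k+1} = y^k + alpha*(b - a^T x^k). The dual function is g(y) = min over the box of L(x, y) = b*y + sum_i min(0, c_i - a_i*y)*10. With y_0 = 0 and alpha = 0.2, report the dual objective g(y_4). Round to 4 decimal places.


Dual ascent for LP: min 11*x1 + 10*x2, 3*x1 + 4*x2 = 19, 0 <= x_i <= 10
Step 1: y^k = 0.0, reduced costs: (11.0, 10.0)
  x^k = (0.0, 0.0), subgradient = b - a^T x = 19.0
  y^{k+1} = 0.0 + 0.2*19.0 = 3.8
Step 2: y^k = 3.8, reduced costs: (-0.4, -5.2)
  x^k = (10.0, 10.0), subgradient = b - a^T x = -51.0
  y^{k+1} = 3.8 + 0.2*-51.0 = -6.4
Step 3: y^k = -6.4, reduced costs: (30.2, 35.6)
  x^k = (0.0, 0.0), subgradient = b - a^T x = 19.0
  y^{k+1} = -6.4 + 0.2*19.0 = -2.6
Step 4: y^k = -2.6, reduced costs: (18.8, 20.4)
  x^k = (0.0, 0.0), subgradient = b - a^T x = 19.0
  y^{k+1} = -2.6 + 0.2*19.0 = 1.2
Dual objective at y_4 = 1.2: reduced costs (7.4, 5.2), box minimizer x = (0.0, 0.0)
g(y_4) = b*y + (c1 - a1*y)*x1 + (c2 - a2*y)*x2 = 19*1.2 + 7.4*0.0 + 5.2*0.0 = 22.8 + 0.0 + 0.0 = 22.8
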